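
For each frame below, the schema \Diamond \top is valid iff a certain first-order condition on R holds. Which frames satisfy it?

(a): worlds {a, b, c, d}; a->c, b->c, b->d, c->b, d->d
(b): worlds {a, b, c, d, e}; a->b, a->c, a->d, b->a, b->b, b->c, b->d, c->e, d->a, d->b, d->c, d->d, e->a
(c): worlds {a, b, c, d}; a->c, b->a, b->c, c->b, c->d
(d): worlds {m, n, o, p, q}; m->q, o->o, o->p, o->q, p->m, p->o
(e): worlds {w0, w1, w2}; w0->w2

The schema corresponds to seriality: \forall x \exists y Rxy.
(a): holds.
(b): holds.
(c): fails — world d has no successor.
(d): fails — world n has no successor.
(e): fails — world w1 has no successor.
Valid on: (a), (b).

(a), (b)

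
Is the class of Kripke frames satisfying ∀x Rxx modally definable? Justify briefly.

Definable; □r → r defines it

This is a Sahlqvist condition; the T axiom □r → r defines it.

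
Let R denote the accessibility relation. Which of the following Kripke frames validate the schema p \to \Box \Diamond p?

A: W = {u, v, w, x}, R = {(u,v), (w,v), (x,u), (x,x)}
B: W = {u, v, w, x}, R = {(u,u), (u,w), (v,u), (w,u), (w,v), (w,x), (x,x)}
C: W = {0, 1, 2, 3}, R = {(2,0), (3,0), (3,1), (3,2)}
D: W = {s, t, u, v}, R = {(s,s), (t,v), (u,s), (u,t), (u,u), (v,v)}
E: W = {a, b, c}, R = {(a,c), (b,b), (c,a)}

E

The schema corresponds to symmetry: \forall x \forall y (Rxy \to Ryx).
A: fails — Ruv but not Rvu.
B: fails — Rwx but not Rxw.
C: fails — R20 but not R02.
D: fails — Rtv but not Rvt.
E: holds.
Valid on: E.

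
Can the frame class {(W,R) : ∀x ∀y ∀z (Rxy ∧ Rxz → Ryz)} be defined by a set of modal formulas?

Yes, by ◇q → □◇q

The condition is the Euclidean property. A defining modal formula is ◇q → □◇q.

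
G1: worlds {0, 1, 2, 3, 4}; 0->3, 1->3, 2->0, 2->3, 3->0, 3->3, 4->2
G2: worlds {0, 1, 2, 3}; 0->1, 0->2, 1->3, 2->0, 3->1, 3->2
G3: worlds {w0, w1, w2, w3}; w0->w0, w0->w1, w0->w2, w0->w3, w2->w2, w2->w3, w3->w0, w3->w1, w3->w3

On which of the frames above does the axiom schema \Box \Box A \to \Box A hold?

G3

This is the axiom for density; its first-order frame correspondent is \forall x \forall y (Rxy \to \exists z (Rxz \wedge Rzy)).
G1: fails — R42 but no z with R4z and Rz2.
G2: fails — R32 but no z with R3z and Rz2.
G3: ✓.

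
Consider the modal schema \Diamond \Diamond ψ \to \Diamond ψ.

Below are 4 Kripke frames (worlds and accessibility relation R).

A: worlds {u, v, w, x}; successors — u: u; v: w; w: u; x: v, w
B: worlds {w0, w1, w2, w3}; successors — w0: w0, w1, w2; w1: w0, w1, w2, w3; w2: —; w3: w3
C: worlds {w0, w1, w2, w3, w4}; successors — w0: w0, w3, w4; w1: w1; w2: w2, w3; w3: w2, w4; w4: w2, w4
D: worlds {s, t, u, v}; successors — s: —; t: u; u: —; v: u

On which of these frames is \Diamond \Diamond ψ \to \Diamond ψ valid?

D

Frame correspondent (Sahlqvist): \forall x \forall y (x R^2 y \to \exists w (y = w \wedge xRw)) — i.e. a generalized confluence (Geach) condition.
A: fails — vR²u but no t with u=t and vRt.
B: fails — w0R²w3 but no w with w3=w and w0Rw.
C: fails — w0R²w2 but no w with w2=w and w0Rw.
D: holds.
Valid on: D.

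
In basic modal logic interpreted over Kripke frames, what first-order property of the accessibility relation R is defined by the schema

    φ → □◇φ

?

Suppose φ→□◇φ is valid. Take Rxy and set V(φ)={x}. Then φ at x, so □◇φ at x, so ◇φ at y, so some z with Ryz has φ; z=x, i.e. Ryx.
Conversely, on a frame with symmetry the schema holds at every world under every valuation.
Frame condition: ∀x ∀y (Rxy → Ryx).

symmetry: ∀x ∀y (Rxy → Ryx)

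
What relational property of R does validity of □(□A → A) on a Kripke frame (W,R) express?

shift-reflexivity: ∀x ∀y (Rxy → Ryy)

Suppose □(□A→A) is valid. Take Rxy and set V(A)={w : Ryw}. Then at y, □A holds; since □(□A→A) at x, □A→A at y, so A at y, i.e. Ryy.
Conversely, on a frame with shift-reflexivity the schema holds at every world under every valuation.
Frame condition: ∀x ∀y (Rxy → Ryy).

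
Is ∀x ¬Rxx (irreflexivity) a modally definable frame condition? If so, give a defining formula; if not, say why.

If a class were modally definable it would be closed under surjective bounded morphisms (Goldblatt–Thomason).
The 2-cycle (worlds a,b with a→b→a) is irreflexive, and the map sending every world to a single reflexive point • is a surjective bounded morphism (forth: every edge maps to (•,•); back: every world has a successor). So any modal formula valid on the 2-cycle is also valid on the reflexive point, which is not irreflexive.
Hence irreflexivity is not modally definable.

Not modally definable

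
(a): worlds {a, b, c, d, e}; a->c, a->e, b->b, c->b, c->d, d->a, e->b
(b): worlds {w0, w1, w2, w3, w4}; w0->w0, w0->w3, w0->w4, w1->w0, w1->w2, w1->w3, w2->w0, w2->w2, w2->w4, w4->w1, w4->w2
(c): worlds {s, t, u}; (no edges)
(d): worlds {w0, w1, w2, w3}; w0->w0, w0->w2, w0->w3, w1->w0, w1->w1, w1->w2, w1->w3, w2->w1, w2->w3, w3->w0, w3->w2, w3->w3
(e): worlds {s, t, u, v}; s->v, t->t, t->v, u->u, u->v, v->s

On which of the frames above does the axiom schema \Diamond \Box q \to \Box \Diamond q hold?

(c), (d)

The schema corresponds to convergence: \forall x \forall y \forall z (Rxy \wedge Rxz \to \exists w (Ryw \wedge Rzw)).
(a): fails — Rcd and Rcb but d and b have no common successor.
(b): fails — Rw0w4 and Rw0w0 but w4 and w0 have no common successor.
(c): satisfies the condition.
(d): satisfies the condition.
(e): fails — Rtv and Rtt but v and t have no common successor.
Valid on: (c), (d).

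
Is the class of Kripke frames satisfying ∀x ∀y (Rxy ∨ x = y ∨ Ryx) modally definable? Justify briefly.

If a class were modally definable it would be closed under disjoint unions (Goldblatt–Thomason).
Take 3 disjoint single-world reflexive frames: each is trivially connected, but their disjoint union has 3 worlds with no edge between distinct components, so it is not connected.
Hence connectedness of R is not modally definable.

Not definable by any modal formula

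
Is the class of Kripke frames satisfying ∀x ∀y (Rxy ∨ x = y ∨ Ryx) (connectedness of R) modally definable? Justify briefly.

If a class were modally definable it would be closed under disjoint unions (Goldblatt–Thomason).
Take 3 disjoint single-world reflexive frames: each is trivially connected, but their disjoint union has 3 worlds with no edge between distinct components, so it is not connected.
So the class is not modally definable.

No — not modally definable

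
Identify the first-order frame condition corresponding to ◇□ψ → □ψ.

Replacing ψ by ¬ψ and contraposing gives the equivalent schema ◇ψ → □◇ψ.
Suppose ◇ψ→□◇ψ is valid. Take Rxy, Rxz and set V(ψ)={y}. Then ◇ψ at x, so □◇ψ at x, so ◇ψ at z, so some w with Rzw has ψ; w=y, i.e. Rzy. By symmetry of the argument, Ryz.
Conversely, any frame satisfying ∀x ∀y ∀z (Rxy ∧ Rxz → Ryz) validates the schema.
So the correspondent is the Euclidean property.

the Euclidean property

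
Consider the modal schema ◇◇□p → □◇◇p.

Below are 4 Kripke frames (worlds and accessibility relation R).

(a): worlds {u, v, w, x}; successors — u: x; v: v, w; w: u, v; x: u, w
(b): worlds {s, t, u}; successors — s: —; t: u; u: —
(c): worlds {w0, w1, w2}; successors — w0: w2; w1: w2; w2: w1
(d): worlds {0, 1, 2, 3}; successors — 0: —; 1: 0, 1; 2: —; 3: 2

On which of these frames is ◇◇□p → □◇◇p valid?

(b), (c)

The schema corresponds to a generalized confluence (Geach) condition: ∀x ∀y ∀z ((xR²y ∧ xRz) → ∃w (yRw ∧ zR²w)).
(a): fails — vR²u, vRv but no t with uRt and vR²t.
(b): satisfies the condition.
(c): satisfies the condition.
(d): fails — 1R²0, 1R0 but no w with 0Rw and 0R²w.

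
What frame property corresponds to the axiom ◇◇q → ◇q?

Replacing q by ¬q and contraposing gives the equivalent schema □q → □□q.
Suppose □q→□□q is valid. Take Rxy, Ryz and set V(q)={w : Rxw}. Then □q at x, so □□q at x, so □q at y, so q at z, i.e. Rxz.
The converse is a direct semantic check.
Frame condition: ∀x ∀y ∀z (Rxy ∧ Ryz → Rxz).

Transitivity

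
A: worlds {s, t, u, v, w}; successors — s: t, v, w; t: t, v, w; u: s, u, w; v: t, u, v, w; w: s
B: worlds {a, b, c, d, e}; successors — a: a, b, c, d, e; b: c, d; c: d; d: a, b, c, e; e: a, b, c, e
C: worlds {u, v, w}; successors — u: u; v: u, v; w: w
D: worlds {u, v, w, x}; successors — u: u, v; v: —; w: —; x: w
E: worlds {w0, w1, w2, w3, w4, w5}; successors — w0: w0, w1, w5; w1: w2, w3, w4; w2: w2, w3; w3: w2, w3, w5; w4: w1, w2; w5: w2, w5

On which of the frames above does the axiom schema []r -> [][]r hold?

This is the axiom for transitivity; its first-order frame correspondent is forall x forall y forall z (Rxy & Ryz -> Rxz).
A: fails — Rtv and Rvu but not Rtu.
B: fails — Rcd and Rdc but not Rcc.
C: satisfies the condition.
D: satisfies the condition.
E: fails — Rw1w3 and Rw3w5 but not Rw1w5.
Valid on: C, D.

C, D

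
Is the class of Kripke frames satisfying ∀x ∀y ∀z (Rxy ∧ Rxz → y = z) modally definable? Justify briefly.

The condition is partial functionality. A defining modal formula is ◇p → □p.
Suppose ◇p→□p is valid. Take Rxy, Rxz and set V(p)={y}. Then ◇p at x, so □p at x, so p at z, i.e. z=y.

Definable; ◇p → □p defines it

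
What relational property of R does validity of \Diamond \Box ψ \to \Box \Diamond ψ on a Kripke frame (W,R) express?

Convergence

Suppose ◇□ψ→□◇ψ is valid. Take Rxy, Rxz and set V(ψ)={w : Ryw}. Then □ψ at y so ◇□ψ at x, so □◇ψ at x, so ◇ψ at z, giving w with Rzw and Ryw.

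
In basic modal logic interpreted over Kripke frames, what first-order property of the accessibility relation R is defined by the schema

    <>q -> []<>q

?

Suppose ◇q→□◇q is valid. Take Rxy, Rxz and set V(q)={y}. Then ◇q at x, so □◇q at x, so ◇q at z, so some w with Rzw has q; w=y, i.e. Rzy. By symmetry of the argument, Ryz.
Conversely, any frame satisfying forall x forall y forall z (Rxy & Rxz -> Ryz) validates the schema.
Frame condition: forall x forall y forall z (Rxy & Rxz -> Ryz).

the Euclidean property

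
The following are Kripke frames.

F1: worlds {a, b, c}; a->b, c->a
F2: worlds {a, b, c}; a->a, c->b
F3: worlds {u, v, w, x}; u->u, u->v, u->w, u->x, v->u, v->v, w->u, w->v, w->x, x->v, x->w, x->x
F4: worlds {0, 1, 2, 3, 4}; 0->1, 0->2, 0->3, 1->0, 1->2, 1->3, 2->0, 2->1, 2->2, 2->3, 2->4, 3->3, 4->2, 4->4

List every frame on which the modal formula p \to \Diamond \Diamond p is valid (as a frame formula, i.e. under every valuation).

F3, F4

The schema corresponds to a generalized confluence (Geach) condition: \forall x \exists w (x = w \wedge x R^2 w).
F1: fails — at a but no w with a=w and aR²w.
F2: fails — at b but no w with b=w and bR²w.
F3: condition met.
F4: condition met.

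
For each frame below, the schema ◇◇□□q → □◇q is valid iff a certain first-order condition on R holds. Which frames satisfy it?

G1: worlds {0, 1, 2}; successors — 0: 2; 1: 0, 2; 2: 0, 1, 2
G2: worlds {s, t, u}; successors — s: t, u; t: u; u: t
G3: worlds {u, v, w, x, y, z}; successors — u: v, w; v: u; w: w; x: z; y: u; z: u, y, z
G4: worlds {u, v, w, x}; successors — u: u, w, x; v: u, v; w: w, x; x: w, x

The schema corresponds to a generalized confluence (Geach) condition: ∀x ∀y ∀z ((xR²y ∧ xRz) → ∃w (yR²w ∧ zRw)).
G1: holds.
G2: fails — sR²t, sRt but no w with tR²w and tRw.
G3: fails — uR²w, uRv but no t with wR²t and vRt.
G4: fails — vR²w, vRv but no t with wR²t and vRt.
Valid on: G1.

G1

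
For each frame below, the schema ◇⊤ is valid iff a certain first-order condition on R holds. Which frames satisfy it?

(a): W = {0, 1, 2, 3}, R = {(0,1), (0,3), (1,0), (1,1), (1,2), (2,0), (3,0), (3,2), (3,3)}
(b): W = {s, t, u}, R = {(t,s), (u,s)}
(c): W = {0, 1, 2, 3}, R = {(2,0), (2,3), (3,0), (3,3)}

The schema corresponds to seriality: ∀x ∃y Rxy.
(a): satisfies the condition.
(b): fails — world s has no successor.
(c): fails — world 0 has no successor.

(a)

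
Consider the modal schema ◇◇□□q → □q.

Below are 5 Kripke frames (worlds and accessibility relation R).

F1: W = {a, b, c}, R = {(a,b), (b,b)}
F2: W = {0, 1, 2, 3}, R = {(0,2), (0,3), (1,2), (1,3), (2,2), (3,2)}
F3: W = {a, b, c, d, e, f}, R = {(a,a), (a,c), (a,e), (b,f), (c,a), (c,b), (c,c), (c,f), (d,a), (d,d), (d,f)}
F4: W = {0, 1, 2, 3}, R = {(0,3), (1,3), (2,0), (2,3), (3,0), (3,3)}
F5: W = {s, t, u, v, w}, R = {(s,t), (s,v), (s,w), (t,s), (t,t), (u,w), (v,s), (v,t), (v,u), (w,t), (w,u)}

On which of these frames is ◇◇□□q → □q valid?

F1, F4

Frame correspondent (Sahlqvist): ∀x ∀y ∀z ((xR²y ∧ xRz) → ∃w (yR²w ∧ z = w)) — i.e. a generalized confluence (Geach) condition.
F1: holds.
F2: fails — 0R²2, 0R3 but no w with 2R²w and 3=w.
F3: fails — aR²b, aRa but no w with bR²w and a=w.
F4: holds.
F5: fails — sR²s, sRv but no w* with sR²w* and v=w*.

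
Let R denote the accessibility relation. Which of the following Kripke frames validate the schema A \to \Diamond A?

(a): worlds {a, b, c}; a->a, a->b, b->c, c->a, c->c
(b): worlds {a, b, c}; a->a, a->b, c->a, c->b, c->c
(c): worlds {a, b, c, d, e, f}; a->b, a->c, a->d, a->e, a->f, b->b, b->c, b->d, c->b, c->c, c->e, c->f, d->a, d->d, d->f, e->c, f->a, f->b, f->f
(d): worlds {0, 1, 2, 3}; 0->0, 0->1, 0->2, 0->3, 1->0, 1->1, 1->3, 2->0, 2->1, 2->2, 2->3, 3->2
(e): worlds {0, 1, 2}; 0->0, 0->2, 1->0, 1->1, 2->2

(e)

The schema corresponds to reflexivity: \forall x Rxx.
(a): fails — world b does not see itself.
(b): fails — world b does not see itself.
(c): fails — world a does not see itself.
(d): fails — world 3 does not see itself.
(e): holds.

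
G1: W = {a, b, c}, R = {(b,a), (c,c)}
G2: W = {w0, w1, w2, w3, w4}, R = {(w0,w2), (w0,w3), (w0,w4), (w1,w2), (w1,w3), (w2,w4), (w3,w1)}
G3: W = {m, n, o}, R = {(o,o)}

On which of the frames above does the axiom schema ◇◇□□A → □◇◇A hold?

The schema corresponds to a generalized confluence (Geach) condition: ∀x ∀y ∀z ((xR²y ∧ xRz) → ∃w (yR²w ∧ zR²w)).
G1: satisfies the condition.
G2: fails — w0R²w1, w0Rw2 but no w with w1R²w and w2R²w.
G3: satisfies the condition.
Valid on: G1, G3.

G1, G3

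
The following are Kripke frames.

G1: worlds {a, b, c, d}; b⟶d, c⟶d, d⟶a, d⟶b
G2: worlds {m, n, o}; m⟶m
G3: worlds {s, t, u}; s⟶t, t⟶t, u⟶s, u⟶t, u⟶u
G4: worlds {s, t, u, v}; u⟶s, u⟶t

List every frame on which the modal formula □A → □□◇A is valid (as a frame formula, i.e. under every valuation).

This is the axiom for a generalized confluence (Geach) condition; its first-order frame correspondent is ∀x ∀z (xR²z → ∃w (xRw ∧ zRw)).
G1: fails — bR²a but no w with bRw and aRw.
G2: condition met.
G3: condition met.
G4: condition met.
Valid on: G2, G3, G4.

G2, G3, G4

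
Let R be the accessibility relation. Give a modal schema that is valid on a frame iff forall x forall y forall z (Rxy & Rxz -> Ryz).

The condition is the Euclidean property. The 5 schema ◇q → □◇q defines it.
Suppose ◇q→□◇q is valid. Take Rxy, Rxz and set V(q)={y}. Then ◇q at x, so □◇q at x, so ◇q at z, so some w with Rzw has q; w=y, i.e. Rzy. By symmetry of the argument, Ryz.

◇q → □◇q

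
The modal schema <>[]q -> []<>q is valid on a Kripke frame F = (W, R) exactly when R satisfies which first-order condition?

Suppose ◇□q→□◇q is valid. Take Rxy, Rxz and set V(q)={w : Ryw}. Then □q at y so ◇□q at x, so □◇q at x, so ◇q at z, giving w with Rzw and Ryw.

convergence: forall x forall y forall z (Rxy & Rxz -> exists w (Ryw & Rzw))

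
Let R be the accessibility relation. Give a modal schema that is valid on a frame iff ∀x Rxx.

A defining formula is □p → p (the T axiom).
Suppose □p→p is valid. At any x set V(p)={w : Rxw}. Then □p holds at x, so p holds at x, i.e. Rxx.

□p → p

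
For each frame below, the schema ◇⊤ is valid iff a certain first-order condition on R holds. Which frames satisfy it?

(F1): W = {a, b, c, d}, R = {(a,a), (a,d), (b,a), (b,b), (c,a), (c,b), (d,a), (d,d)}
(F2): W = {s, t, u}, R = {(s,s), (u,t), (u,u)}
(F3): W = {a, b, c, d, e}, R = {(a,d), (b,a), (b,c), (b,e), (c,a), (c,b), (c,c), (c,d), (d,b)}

This is the axiom for seriality; its first-order frame correspondent is ∀x ∃y Rxy.
(F1): holds.
(F2): fails — world t has no successor.
(F3): fails — world e has no successor.

(F1)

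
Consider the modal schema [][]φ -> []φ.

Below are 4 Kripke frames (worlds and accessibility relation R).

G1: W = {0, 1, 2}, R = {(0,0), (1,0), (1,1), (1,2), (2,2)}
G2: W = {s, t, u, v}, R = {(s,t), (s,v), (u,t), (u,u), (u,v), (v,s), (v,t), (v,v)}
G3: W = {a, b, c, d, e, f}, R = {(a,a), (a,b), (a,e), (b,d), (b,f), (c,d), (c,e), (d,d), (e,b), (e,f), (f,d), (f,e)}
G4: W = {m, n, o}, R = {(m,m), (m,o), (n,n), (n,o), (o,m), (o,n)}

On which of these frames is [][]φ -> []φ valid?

G1, G2, G4

Frame correspondent (Sahlqvist): forall x forall y (Rxy -> exists z (Rxz & Rzy)) — i.e. density.
G1: condition met.
G2: condition met.
G3: fails — Reb but no z with Rez and Rzb.
G4: condition met.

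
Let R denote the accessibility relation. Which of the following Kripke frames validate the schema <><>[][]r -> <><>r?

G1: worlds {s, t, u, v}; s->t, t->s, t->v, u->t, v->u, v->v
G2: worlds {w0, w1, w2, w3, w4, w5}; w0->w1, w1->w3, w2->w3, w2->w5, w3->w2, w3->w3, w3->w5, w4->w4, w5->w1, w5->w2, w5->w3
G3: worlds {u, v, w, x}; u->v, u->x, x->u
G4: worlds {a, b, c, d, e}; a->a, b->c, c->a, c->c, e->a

Frame correspondent (Sahlqvist): forall x forall y (x R^2 y -> exists w (y R^2 w & x R^2 w)) — i.e. a generalized confluence (Geach) condition.
G1: ✓.
G2: ✓.
G3: fails — xR²v but no t with vR²t and xR²t.
G4: ✓.
Valid on: G1, G2, G4.

G1, G2, G4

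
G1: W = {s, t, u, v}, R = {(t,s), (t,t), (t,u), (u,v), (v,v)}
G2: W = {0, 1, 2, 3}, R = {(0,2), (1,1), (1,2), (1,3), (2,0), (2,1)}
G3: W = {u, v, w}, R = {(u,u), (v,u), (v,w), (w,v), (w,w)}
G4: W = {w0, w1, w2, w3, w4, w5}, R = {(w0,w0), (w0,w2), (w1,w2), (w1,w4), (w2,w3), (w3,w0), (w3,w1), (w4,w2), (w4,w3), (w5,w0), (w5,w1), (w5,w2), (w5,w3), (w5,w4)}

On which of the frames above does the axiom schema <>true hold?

G3, G4

Frame correspondent (Sahlqvist): forall x exists y Rxy — i.e. seriality.
G1: fails — world s has no successor.
G2: fails — world 3 has no successor.
G3: ✓.
G4: ✓.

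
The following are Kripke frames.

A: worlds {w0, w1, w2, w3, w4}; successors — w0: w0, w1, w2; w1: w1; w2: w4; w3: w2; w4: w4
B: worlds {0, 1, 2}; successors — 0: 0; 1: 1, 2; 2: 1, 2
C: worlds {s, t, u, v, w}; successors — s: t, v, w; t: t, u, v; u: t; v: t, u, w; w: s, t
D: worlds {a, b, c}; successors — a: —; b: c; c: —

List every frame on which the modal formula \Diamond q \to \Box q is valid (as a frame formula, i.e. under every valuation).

This is the axiom for partial functionality; its first-order frame correspondent is \forall x \forall y \forall z (Rxy \wedge Rxz \to y = z).
A: fails — w0 sees both w0 and w1.
B: fails — 1 sees both 1 and 2.
C: fails — s sees both t and v.
D: satisfies the condition.
Valid on: D.

D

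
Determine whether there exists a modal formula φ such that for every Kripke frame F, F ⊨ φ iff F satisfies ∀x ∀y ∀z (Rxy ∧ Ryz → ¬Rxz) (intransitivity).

No — not modally definable

If a class were modally definable it would be closed under surjective bounded morphisms (Goldblatt–Thomason).
The 7-cycle (worlds a,b,c,d,e,f,g with a→b→c→d→e→f→g→a) is intransitive. Mapping every world to a single reflexive point • is a surjective bounded morphism; the reflexive point is not intransitive (R••∧R•• but R••).
So the class is not modally definable.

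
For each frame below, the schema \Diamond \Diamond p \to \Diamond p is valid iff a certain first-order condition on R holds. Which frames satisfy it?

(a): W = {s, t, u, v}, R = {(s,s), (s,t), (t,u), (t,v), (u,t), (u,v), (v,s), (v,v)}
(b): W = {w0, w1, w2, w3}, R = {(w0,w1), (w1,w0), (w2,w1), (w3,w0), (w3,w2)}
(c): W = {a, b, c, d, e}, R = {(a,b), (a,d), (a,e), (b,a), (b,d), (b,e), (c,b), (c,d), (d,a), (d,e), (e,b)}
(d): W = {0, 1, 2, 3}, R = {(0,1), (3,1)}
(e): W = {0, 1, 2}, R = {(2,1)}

Frame correspondent (Sahlqvist): \forall x \forall y \forall z (Rxy \wedge Ryz \to Rxz) — i.e. transitivity.
(a): fails — Ruv and Rvs but not Rus.
(b): fails — Rw1w0 and Rw0w1 but not Rw1w1.
(c): fails — Reb and Rba but not Rea.
(d): satisfies the condition.
(e): satisfies the condition.

(d), (e)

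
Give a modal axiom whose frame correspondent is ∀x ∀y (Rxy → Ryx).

This is symmetry; the standard corresponding axiom is B: ψ → □◇ψ.
Suppose ψ→□◇ψ is valid. Take Rxy and set V(ψ)={x}. Then ψ at x, so □◇ψ at x, so ◇ψ at y, so some z with Ryz has ψ; z=x, i.e. Ryx.

ψ → □◇ψ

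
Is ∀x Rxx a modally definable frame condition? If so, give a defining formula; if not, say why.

Yes: it is reflexivity, defined by the T schema □r → r.
Suppose □r→r is valid. At any x set V(r)={w : Rxw}. Then □r holds at x, so r holds at x, i.e. Rxx.

Yes, by □r → r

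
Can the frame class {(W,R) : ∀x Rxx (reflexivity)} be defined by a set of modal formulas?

Yes, by □q → q

Yes: it is reflexivity, defined by the T schema □q → q.
Suppose □q→q is valid. At any x set V(q)={w : Rxw}. Then □q holds at x, so q holds at x, i.e. Rxx.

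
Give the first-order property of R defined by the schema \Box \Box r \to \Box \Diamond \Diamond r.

This is a Sahlqvist (Geach-type) schema ◇^0□^2r → □^1◇^2r.
First-order correspondent: \forall x \forall z (xRz \to \exists w (x R^2 w \wedge z R^2 w)).

\forall x \forall z (xRz \to \exists w (x R^2 w \wedge z R^2 w))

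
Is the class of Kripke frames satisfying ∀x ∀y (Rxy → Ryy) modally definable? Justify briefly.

Yes: it is shift-reflexivity, defined by the T□ schema □(□r → r).
Suppose □(□r→r) is valid. Take Rxy and set V(r)={w : Ryw}. Then at y, □r holds; since □(□r→r) at x, □r→r at y, so r at y, i.e. Ryy.

Yes — defined by □(□r → r)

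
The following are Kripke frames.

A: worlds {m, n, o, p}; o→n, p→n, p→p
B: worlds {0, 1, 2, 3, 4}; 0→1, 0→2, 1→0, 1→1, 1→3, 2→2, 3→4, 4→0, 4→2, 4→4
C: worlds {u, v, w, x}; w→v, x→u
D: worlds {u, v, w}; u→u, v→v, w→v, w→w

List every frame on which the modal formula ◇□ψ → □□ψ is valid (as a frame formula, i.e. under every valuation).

Frame correspondent (Sahlqvist): ∀x ∀y ∀z ((xRy ∧ xR²z) → ∃w (yRw ∧ z = w)) — i.e. a generalized confluence (Geach) condition.
A: fails — pRn, pR²n but no w with nRw and n=w.
B: fails — 0R1, 0R²2 but no w with 1Rw and 2=w.
C: holds.
D: fails — wRv, wR²w but no t with vRt and w=t.

C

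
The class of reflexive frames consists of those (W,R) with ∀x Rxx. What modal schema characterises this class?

□s → s

This is reflexivity; the standard corresponding axiom is T: □s → s.
Suppose □s→s is valid. At any x set V(s)={w : Rxw}. Then □s holds at x, so s holds at x, i.e. Rxx.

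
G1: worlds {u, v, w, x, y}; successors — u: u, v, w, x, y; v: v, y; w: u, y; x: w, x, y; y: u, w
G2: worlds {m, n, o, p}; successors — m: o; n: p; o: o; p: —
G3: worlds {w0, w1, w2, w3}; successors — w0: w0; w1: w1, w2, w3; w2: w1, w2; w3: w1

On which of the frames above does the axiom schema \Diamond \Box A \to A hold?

G3

Frame correspondent (Sahlqvist): \forall x \forall y (Rxy \to Ryx) — i.e. symmetry.
G1: fails — Ruv but not Rvu.
G2: fails — Rnp but not Rpn.
G3: ✓.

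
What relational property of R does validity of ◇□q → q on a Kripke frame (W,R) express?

This schema is equivalent to the B axiom q → □◇q.
It corresponds to symmetry: ∀x ∀y (Rxy → Ryx).

symmetry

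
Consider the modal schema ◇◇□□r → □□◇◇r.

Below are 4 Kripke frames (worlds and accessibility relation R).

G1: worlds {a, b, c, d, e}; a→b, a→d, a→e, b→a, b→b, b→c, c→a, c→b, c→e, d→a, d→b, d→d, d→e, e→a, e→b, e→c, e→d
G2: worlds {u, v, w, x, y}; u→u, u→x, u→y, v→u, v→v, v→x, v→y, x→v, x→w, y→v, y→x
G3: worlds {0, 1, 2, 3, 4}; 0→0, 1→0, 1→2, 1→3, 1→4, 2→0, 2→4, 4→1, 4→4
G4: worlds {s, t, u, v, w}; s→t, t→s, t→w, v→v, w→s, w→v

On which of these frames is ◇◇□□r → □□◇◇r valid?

G1

This is the axiom for a generalized confluence (Geach) condition; its first-order frame correspondent is ∀x ∀y ∀z ((xR²y ∧ xR²z) → ∃w (yR²w ∧ zR²w)).
G1: condition met.
G2: fails — uR²u, uR²w but no t with uR²t and wR²t.
G3: fails — 4R²0, 4R²3 but no w with 0R²w and 3R²w.
G4: fails — sR²s, sR²w but no w* with sR²w* and wR²w*.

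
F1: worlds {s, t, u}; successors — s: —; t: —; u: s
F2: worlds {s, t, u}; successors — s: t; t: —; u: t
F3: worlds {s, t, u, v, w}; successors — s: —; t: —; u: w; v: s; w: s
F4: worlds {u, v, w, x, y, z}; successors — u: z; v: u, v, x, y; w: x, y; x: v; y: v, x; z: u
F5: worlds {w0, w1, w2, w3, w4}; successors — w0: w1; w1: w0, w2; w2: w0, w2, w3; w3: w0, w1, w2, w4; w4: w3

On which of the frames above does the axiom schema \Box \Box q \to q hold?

F5

Frame correspondent (Sahlqvist): \forall x \exists w (x R^2 w \wedge x = w) — i.e. a generalized confluence (Geach) condition.
F1: fails — at s but no w with sR²w and s=w.
F2: fails — at s but no w with sR²w and s=w.
F3: fails — at s but no w* with sR²w* and s=w*.
F4: fails — at w but no t with wR²t and w=t.
F5: satisfies the condition.
Valid on: F5.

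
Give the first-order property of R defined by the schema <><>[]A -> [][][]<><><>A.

This is a Sahlqvist (Geach-type) schema ◇^2□^1A → □^3◇^3A.
First-order correspondent: forall x forall y forall z ((x R^2 y & x R^3 z) -> exists w (yRw & z R^3 w)).

forall x forall y forall z ((x R^2 y & x R^3 z) -> exists w (yRw & z R^3 w))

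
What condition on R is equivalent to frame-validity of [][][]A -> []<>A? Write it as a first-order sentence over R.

forall x forall z (xRz -> exists w (x R^3 w & zRw))

This is a Sahlqvist (Geach-type) schema ◇^0□^3A → □^1◇^1A.
Minimal-valuation argument: fix x; take any y with xR^0y and any z with xR^1z. Set V(A) to the set of worlds R-reachable from y in exactly 3 steps. Then □^3A holds at y, so the antecedent holds at x; validity forces ◇^1A at z, giving a w with zR^1w and yR^3w.
First-order correspondent: forall x forall z (xRz -> exists w (x R^3 w & zRw)).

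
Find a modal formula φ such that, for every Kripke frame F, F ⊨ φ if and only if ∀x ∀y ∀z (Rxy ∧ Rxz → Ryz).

A defining formula is ◇ψ → □◇ψ (the 5 axiom).
Suppose ◇ψ→□◇ψ is valid. Take Rxy, Rxz and set V(ψ)={y}. Then ◇ψ at x, so □◇ψ at x, so ◇ψ at z, so some w with Rzw has ψ; w=y, i.e. Rzy. By symmetry of the argument, Ryz.

◇ψ → □◇ψ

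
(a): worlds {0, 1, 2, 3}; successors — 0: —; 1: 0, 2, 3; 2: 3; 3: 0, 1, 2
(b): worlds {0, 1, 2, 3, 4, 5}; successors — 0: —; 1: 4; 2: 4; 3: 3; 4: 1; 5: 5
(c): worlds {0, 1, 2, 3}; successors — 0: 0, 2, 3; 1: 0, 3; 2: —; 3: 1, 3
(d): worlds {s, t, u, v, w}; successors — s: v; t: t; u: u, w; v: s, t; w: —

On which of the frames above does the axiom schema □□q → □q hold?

This is the axiom for density; its first-order frame correspondent is ∀x ∀y (Rxy → ∃z (Rxz ∧ Rzy)).
(a): fails — R31 but no z with R3z and Rz1.
(b): fails — R14 but no z with R1z and Rz4.
(c): satisfies the condition.
(d): fails — Rvs but no z with Rvz and Rzs.
Valid on: (c).

(c)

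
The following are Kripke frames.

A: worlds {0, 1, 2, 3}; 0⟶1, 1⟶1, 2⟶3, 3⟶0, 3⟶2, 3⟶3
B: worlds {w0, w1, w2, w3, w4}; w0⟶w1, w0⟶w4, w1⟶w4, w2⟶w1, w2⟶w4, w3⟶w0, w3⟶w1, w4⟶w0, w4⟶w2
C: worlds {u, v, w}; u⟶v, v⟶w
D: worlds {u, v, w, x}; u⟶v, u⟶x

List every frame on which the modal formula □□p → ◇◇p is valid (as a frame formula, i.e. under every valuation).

A, B

This is the axiom for a generalized confluence (Geach) condition; its first-order frame correspondent is ∀x ∃w (xR²w ∧ xR²w).
A: holds.
B: holds.
C: fails — at v but no t with vR²t and vR²t.
D: fails — at u but no t with uR²t and uR²t.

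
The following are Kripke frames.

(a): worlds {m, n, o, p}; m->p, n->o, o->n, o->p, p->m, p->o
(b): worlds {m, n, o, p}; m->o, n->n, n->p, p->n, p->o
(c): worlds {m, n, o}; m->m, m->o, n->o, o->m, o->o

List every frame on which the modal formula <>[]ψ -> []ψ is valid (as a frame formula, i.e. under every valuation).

Frame correspondent (Sahlqvist): forall x forall y forall z (Rxy & Rxz -> Ryz) — i.e. the Euclidean property.
(a): fails — Rmp and Rmp but not Rpp.
(b): fails — Rmo and Rmo but not Roo.
(c): satisfies the condition.

(c)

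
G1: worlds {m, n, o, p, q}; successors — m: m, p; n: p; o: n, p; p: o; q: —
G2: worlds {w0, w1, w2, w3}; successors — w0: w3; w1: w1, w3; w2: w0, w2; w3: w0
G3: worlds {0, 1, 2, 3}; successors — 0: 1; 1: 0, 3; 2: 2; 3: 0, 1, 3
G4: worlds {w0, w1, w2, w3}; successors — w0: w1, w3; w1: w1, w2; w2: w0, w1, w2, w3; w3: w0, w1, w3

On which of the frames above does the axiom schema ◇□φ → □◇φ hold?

Frame correspondent (Sahlqvist): ∀x ∀y ∀z (Rxy ∧ Rxz → ∃w (Ryw ∧ Rzw)) — i.e. convergence.
G1: fails — Rmm and Rmp but m and p have no common successor.
G2: fails — Rw1w1 and Rw1w3 but w1 and w3 have no common successor.
G3: fails — R31 and R30 but 1 and 0 have no common successor.
G4: holds.

G4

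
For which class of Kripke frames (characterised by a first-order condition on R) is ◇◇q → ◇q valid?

This is frame-equivalent to □q → □□q (substitute ¬q for q and contrapose).
Suppose □q→□□q is valid. Take Rxy, Ryz and set V(q)={w : Rxw}. Then □q at x, so □□q at x, so □q at y, so q at z, i.e. Rxz.
The converse is a direct semantic check.
Frame condition: ∀x ∀y ∀z (Rxy ∧ Ryz → Rxz).

Transitivity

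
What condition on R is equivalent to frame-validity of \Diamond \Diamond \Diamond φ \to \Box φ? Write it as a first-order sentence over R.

\forall x \forall y \forall z ((x R^3 y \wedge xRz) \to \exists w (y = w \wedge z = w))

This is a Sahlqvist (Geach-type) schema ◇^3□^0φ → □^1◇^0φ.
First-order correspondent: \forall x \forall y \forall z ((x R^3 y \wedge xRz) \to \exists w (y = w \wedge z = w)).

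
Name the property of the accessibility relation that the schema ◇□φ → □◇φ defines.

This is the .2 axiom.
It corresponds to convergence: ∀x ∀y ∀z (Rxy ∧ Rxz → ∃w (Ryw ∧ Rzw)).

convergence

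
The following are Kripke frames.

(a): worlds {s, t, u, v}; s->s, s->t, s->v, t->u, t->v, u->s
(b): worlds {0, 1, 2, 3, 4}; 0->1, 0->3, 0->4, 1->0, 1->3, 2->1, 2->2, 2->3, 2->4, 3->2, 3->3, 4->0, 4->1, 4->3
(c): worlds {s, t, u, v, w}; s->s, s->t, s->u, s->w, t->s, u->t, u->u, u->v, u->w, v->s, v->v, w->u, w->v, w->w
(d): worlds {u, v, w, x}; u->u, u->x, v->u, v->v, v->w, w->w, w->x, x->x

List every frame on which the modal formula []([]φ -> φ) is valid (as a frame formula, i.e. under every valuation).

(d)

The schema corresponds to shift-reflexivity: forall x forall y (Rxy -> Ryy).
(a): fails — Rtv but not Rvv.
(b): fails — R10 but not R00.
(c): fails — Rut but not Rtt.
(d): ✓.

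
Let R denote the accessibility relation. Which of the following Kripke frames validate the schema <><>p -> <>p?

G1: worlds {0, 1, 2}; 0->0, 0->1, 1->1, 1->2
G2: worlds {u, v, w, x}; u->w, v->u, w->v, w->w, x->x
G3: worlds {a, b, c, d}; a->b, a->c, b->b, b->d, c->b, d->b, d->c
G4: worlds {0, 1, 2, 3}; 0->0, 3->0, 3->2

The schema corresponds to transitivity: forall x forall y forall z (Rxy & Ryz -> Rxz).
G1: fails — R01 and R12 but not R02.
G2: fails — Ruw and Rwv but not Ruv.
G3: fails — Rab and Rbd but not Rad.
G4: condition met.

G4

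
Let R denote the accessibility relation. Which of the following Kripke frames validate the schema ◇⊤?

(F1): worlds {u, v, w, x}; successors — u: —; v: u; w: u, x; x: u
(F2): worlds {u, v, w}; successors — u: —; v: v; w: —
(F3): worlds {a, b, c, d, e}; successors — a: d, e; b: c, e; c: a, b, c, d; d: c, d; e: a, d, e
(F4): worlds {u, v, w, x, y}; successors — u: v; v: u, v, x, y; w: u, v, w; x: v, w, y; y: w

(F3), (F4)

Frame correspondent (Sahlqvist): ∀x ∃y Rxy — i.e. seriality.
(F1): fails — world u has no successor.
(F2): fails — world u has no successor.
(F3): satisfies the condition.
(F4): satisfies the condition.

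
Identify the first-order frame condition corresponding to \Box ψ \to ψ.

Reflexivity

This schema is the T axiom.
Its frame correspondent is reflexivity — \forall x Rxx.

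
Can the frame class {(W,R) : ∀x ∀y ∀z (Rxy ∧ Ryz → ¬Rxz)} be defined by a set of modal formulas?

Not modally definable

If a class were modally definable it would be closed under surjective bounded morphisms (Goldblatt–Thomason).
The 5-cycle (worlds w0,w1,w2,w3,w4 with w0→w1→w2→w3→w4→w0) is intransitive. Mapping every world to a single reflexive point • is a surjective bounded morphism; the reflexive point is not intransitive (R••∧R•• but R••).
Hence intransitivity is not modally definable.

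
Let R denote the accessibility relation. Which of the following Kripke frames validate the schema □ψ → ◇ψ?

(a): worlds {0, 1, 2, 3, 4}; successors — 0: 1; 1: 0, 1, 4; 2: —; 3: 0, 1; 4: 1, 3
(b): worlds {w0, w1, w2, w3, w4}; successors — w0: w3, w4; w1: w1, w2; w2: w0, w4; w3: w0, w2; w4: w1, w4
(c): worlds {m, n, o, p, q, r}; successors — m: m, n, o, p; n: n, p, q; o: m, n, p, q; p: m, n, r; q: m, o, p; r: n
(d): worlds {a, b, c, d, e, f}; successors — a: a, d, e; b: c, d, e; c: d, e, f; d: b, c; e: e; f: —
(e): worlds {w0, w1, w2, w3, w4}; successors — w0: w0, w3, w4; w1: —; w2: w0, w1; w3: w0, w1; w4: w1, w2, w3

(b), (c)

The schema corresponds to seriality: ∀x ∃y Rxy.
(a): fails — world 2 has no successor.
(b): satisfies the condition.
(c): satisfies the condition.
(d): fails — world f has no successor.
(e): fails — world w1 has no successor.
Valid on: (b), (c).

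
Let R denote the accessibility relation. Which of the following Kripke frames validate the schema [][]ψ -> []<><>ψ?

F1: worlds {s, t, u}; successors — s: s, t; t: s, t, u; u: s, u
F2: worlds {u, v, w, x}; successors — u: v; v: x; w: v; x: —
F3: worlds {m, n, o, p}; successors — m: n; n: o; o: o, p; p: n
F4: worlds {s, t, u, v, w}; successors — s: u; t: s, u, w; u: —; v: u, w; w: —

The schema corresponds to a generalized confluence (Geach) condition: forall x forall z (xRz -> exists w (x R^2 w & z R^2 w)).
F1: condition met.
F2: fails — uRv but no t with uR²t and vR²t.
F3: condition met.
F4: fails — sRu but no w* with sR²w* and uR²w*.

F1, F3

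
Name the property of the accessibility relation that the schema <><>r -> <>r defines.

transitivity: forall x forall y forall z (Rxy & Ryz -> Rxz)

This is frame-equivalent to □r → □□r (substitute ¬r for r and contrapose).
Suppose □r→□□r is valid. Take Rxy, Ryz and set V(r)={w : Rxw}. Then □r at x, so □□r at x, so □r at y, so r at z, i.e. Rxz.
Conversely, any frame satisfying forall x forall y forall z (Rxy & Ryz -> Rxz) validates the schema.
So the correspondent is transitivity.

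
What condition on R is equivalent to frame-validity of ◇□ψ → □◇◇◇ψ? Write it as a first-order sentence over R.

This is a Sahlqvist (Geach-type) schema ◇^1□^1ψ → □^1◇^3ψ.
Minimal-valuation argument: fix x; take any y with xR^1y and any z with xR^1z. Set V(ψ) to the set of worlds R-reachable from y in exactly 1 step. Then □^1ψ holds at y, so the antecedent holds at x; validity forces ◇^3ψ at z, giving a w with zR^3w and yR^1w.
First-order correspondent: ∀x ∀y ∀z ((xRy ∧ xRz) → ∃w (yRw ∧ zR³w)).

∀x ∀y ∀z ((xRy ∧ xRz) → ∃w (yRw ∧ zR³w))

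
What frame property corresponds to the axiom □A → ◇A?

Seriality

Suppose □A→◇A is valid. At any x set V(A)=W. Then □A at x, so ◇A at x, so x has a successor.
The converse is a direct semantic check.
So the correspondent is seriality.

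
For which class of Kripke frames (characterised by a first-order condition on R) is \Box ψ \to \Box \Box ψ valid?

transitivity

Suppose □ψ→□□ψ is valid. Take Rxy, Ryz and set V(ψ)={w : Rxw}. Then □ψ at x, so □□ψ at x, so □ψ at y, so ψ at z, i.e. Rxz.
The converse is a direct semantic check.
So the correspondent is transitivity.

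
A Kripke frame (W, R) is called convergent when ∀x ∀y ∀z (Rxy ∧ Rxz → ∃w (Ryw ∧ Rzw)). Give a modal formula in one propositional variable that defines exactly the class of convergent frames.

◇□q → □◇q

The condition is convergence. The .2 schema ◇□q → □◇q defines it.
Suppose ◇□q→□◇q is valid. Take Rxy, Rxz and set V(q)={w : Ryw}. Then □q at y so ◇□q at x, so □◇q at x, so ◇q at z, giving w with Rzw and Ryw.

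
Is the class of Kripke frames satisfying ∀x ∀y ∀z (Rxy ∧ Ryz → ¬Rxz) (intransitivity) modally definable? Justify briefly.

No — not modally definable

If a class were modally definable it would be closed under surjective bounded morphisms (Goldblatt–Thomason).
The 7-cycle (worlds w0,w1,w2,w3,w4,w5,w6 with w0→w1→w2→w3→w4→w5→w6→w0) is intransitive. Mapping every world to a single reflexive point • is a surjective bounded morphism; the reflexive point is not intransitive (R••∧R•• but R••).
So the class is not modally definable.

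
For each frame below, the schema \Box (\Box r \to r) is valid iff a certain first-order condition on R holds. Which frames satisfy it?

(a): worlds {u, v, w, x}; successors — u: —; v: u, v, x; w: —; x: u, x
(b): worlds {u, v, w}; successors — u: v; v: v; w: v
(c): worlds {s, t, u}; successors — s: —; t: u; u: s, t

(b)

The schema corresponds to shift-reflexivity: \forall x \forall y (Rxy \to Ryy).
(a): fails — Rvu but not Ruu.
(b): satisfies the condition.
(c): fails — Rus but not Rss.
Valid on: (b).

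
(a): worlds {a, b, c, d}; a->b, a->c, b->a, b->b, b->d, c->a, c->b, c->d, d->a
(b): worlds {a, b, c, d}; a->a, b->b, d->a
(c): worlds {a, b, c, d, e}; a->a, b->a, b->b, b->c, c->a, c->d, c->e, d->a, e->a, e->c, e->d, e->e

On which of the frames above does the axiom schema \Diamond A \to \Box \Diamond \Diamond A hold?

(b)

This is the axiom for a generalized confluence (Geach) condition; its first-order frame correspondent is \forall x \forall y \forall z ((xRy \wedge xRz) \to \exists w (y = w \wedge z R^2 w)).
(a): fails — bRa, bRd but no w with a=w and dR²w.
(b): holds.
(c): fails — bRb, bRa but no w with b=w and aR²w.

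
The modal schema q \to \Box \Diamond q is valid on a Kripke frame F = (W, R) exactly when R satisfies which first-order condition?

symmetry: \forall x \forall y (Rxy \to Ryx)

Suppose q→□◇q is valid. Take Rxy and set V(q)={x}. Then q at x, so □◇q at x, so ◇q at y, so some z with Ryz has q; z=x, i.e. Ryx.
Conversely, any frame satisfying \forall x \forall y (Rxy \to Ryx) validates the schema.
So the correspondent is symmetry.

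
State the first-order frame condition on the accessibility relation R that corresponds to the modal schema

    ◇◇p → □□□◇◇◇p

∀x ∀y ∀z ((xR²y ∧ xR³z) → ∃w (y = w ∧ zR³w))

This is a Sahlqvist (Geach-type) schema ◇^2□^0p → □^3◇^3p.
First-order correspondent: ∀x ∀y ∀z ((xR²y ∧ xR³z) → ∃w (y = w ∧ zR³w)).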